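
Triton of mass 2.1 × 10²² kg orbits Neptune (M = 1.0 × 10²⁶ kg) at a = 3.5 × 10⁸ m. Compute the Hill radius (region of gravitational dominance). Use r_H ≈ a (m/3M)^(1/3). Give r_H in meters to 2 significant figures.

1.4 × 10⁷ m

r_H ≈ a (m/3M)^(1/3)
    = (3.5 × 10⁸) × (2.1 × 10²² / (3 × 1.0 × 10²⁶))^(1/3)
    = 1.4 × 10⁷ m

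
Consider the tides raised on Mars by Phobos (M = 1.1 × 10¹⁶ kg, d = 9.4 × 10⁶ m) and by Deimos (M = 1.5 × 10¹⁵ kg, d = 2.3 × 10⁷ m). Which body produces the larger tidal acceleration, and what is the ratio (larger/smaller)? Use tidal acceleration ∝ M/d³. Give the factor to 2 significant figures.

Tidal acceleration ∝ M/d³, so compare M/d³ for each.
Phobos: (1.1 × 10¹⁶) / (9.4 × 10⁶)³ = 1.324 × 10⁻⁵
Deimos: (1.5 × 10¹⁵) / (2.3 × 10⁷)³ = 1.233 × 10⁻⁷
Ratio (larger/smaller) = 110

Phobos, by a factor of ≈ 110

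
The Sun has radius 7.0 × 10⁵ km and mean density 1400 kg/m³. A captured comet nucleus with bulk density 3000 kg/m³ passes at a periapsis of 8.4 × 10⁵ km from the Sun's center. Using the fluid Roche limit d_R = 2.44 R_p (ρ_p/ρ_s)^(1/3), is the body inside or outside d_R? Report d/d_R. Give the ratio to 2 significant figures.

d_R = 2.44 × (7.0 × 10⁵ km) × (1400/3000)^(1/3) = 1.325 × 10⁶ km
d/d_R = (8.4 × 10⁵) / (1.325 × 10⁶) = 0.63
Since d/d_R < 1, the body is inside the Roche limit.

inside; d/d_R ≈ 0.63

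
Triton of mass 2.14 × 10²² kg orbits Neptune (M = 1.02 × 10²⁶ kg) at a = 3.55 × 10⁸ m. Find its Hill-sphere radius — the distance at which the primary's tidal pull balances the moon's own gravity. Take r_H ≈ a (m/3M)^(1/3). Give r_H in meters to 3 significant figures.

1.46 × 10⁷ m

r_H ≈ a (m/3M)^(1/3)
    = (3.55 × 10⁸) × (2.14 × 10²² / (3 × 1.02 × 10²⁶))^(1/3)
    = 1.46 × 10⁷ m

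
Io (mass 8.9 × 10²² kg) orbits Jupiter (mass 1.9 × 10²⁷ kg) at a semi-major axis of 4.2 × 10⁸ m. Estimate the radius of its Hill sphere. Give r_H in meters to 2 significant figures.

r_H ≈ a (m/3M)^(1/3)
    = (4.2 × 10⁸) × (8.9 × 10²² / (3 × 1.9 × 10²⁷))^(1/3)
    = 1.0 × 10⁷ m

1.0 × 10⁷ m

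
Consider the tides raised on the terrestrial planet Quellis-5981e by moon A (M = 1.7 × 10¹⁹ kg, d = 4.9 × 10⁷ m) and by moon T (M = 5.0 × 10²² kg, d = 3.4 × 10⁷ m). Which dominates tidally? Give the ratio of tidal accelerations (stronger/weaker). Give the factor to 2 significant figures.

Compare M/d³ for the two perturbers:
Moon A: (1.7 × 10¹⁹) / (4.9 × 10⁷)³ = 1.445 × 10⁻⁴
Moon T: (5.0 × 10²²) / (3.4 × 10⁷)³ = 1.272
Ratio (larger/smaller) = 8800

Moon T, by a factor of ≈ 8800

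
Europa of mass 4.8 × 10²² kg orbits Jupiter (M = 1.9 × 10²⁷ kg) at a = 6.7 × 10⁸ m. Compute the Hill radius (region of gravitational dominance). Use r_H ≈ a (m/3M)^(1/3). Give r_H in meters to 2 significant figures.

1.4 × 10⁷ m

r_H ≈ a (m/3M)^(1/3)
    = (6.7 × 10⁸) × (4.8 × 10²² / (3 × 1.9 × 10²⁷))^(1/3)
    = 1.4 × 10⁷ m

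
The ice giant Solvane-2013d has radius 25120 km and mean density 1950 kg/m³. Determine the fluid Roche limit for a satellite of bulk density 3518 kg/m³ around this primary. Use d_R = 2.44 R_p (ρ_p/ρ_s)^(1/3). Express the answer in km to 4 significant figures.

50350 km

d_R = 2.44 × 25120 km × (1950/3518)^(1/3)
    = 50350 km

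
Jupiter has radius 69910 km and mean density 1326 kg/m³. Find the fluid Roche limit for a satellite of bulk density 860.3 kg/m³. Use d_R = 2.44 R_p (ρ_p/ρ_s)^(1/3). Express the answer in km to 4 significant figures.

1.970 × 10⁵ km

d_R = 2.44 × 69910 km × (1326/860.3)^(1/3)
    = 1.970 × 10⁵ km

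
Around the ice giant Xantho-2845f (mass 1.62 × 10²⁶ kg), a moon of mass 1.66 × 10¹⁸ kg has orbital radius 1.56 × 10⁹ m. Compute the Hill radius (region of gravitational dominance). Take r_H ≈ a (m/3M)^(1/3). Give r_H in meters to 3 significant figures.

2.35 × 10⁶ m

r_H ≈ a (m/3M)^(1/3)
    = (1.56 × 10⁹) × (1.66 × 10¹⁸ / (3 × 1.62 × 10²⁶))^(1/3)
    = 2.35 × 10⁶ m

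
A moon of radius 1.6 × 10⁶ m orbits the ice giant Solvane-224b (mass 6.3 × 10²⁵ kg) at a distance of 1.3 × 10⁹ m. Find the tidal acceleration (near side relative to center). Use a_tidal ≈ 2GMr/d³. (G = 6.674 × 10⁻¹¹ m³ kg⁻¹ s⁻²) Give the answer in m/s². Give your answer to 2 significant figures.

6.1 × 10⁻⁶ m/s²

Δa = 2GMr/d³
   = 2 × (6.674 × 10⁻¹¹) × (6.3 × 10²⁵) × (1.6 × 10⁶) / (1.3 × 10⁹)³
   = 6.1 × 10⁻⁶ m/s²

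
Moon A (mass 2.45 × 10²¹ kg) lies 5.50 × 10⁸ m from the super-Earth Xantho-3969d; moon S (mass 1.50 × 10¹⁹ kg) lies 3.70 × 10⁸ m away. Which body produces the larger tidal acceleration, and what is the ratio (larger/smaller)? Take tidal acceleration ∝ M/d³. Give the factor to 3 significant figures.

The tide-raising term goes as M/d³ (the gradient of a 1/d² field).
Moon A: (2.45 × 10²¹) / (5.50 × 10⁸)³ = 1.473 × 10⁻⁵
Moon S: (1.50 × 10¹⁹) / (3.70 × 10⁸)³ = 2.961 × 10⁻⁷
Ratio (larger/smaller) = 49.7

Moon A, by a factor of ≈ 49.7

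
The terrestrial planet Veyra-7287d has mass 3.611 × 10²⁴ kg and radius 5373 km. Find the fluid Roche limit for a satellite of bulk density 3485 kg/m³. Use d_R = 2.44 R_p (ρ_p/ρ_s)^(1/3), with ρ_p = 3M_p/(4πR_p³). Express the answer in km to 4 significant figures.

15320 km

ρ_p = 3M_p/(4πR_p³) = 3 × (3.611 × 10²⁴) / (4π × (5.373 × 10⁶ m)³) = 5558 kg/m³
d_R = 2.44 × 5373 km × (5558/3485)^(1/3)
    = 15320 km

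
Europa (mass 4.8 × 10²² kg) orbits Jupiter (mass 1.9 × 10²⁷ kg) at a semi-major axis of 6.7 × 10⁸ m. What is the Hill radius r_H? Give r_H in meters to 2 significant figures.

r_H ≈ a (m/3M)^(1/3)
    = (6.7 × 10⁸) × (4.8 × 10²² / (3 × 1.9 × 10²⁷))^(1/3)
    = 1.4 × 10⁷ m

1.4 × 10⁷ m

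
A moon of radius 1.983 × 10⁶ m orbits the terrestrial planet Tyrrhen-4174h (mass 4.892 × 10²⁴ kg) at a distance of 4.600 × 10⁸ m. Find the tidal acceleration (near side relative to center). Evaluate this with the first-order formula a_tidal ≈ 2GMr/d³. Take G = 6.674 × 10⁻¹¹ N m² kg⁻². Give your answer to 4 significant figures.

1.330 × 10⁻⁵ m/s²

Δg = 2GMr/d³
   = 2 × (6.674 × 10⁻¹¹) × (4.892 × 10²⁴) × (1.983 × 10⁶) / (4.600 × 10⁸)³
   = 1.330 × 10⁻⁵ m/s²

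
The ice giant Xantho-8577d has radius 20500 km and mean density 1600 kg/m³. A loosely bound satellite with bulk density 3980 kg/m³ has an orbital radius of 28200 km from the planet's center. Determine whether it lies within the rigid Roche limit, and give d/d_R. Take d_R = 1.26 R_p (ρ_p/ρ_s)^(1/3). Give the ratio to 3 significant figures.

outside; d/d_R ≈ 1.48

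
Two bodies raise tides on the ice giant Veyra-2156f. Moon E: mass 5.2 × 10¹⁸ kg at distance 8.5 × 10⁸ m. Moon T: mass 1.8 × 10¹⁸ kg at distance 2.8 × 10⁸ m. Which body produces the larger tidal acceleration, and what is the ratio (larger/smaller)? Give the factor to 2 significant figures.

The tide-raising term goes as M/d³ (the gradient of a 1/d² field).
Moon E: (5.2 × 10¹⁸) / (8.5 × 10⁸)³ = 8.467 × 10⁻⁹
Moon T: (1.8 × 10¹⁸) / (2.8 × 10⁸)³ = 8.200 × 10⁻⁸
Ratio (larger/smaller) = 9.7

Moon T, by a factor of ≈ 9.7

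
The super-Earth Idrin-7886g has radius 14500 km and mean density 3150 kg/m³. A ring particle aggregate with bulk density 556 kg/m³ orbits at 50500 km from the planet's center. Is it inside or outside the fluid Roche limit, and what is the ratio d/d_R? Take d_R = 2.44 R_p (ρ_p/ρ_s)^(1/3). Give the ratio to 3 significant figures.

d_R = 2.44 × (14500 km) × (3150/556)^(1/3) = 63070 km
d/d_R = (50500) / (63070) = 0.801
Since d/d_R < 1, the body is inside the Roche limit.

inside; d/d_R ≈ 0.801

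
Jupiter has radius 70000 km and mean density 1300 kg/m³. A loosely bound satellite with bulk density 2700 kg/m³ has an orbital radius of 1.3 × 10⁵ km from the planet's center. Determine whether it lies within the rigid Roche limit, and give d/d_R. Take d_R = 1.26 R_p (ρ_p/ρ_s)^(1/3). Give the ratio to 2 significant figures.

d_R = 1.26 × (70000 km) × (1300/2700)^(1/3) = 69130 km
d/d_R = (1.3 × 10⁵) / (69130) = 1.9
Since d/d_R > 1, the body is outside the Roche limit.

outside; d/d_R ≈ 1.9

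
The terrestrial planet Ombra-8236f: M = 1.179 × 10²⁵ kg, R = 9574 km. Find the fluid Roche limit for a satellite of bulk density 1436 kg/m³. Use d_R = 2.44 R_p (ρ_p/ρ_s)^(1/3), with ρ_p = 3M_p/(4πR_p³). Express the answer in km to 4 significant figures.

ρ_p = 3M_p/(4πR_p³) = 3 × (1.179 × 10²⁵) / (4π × (9.574 × 10⁶ m)³) = 3207 kg/m³
d_R = 2.44 × 9574 km × (3207/1436)^(1/3)
    = 30540 km

30540 km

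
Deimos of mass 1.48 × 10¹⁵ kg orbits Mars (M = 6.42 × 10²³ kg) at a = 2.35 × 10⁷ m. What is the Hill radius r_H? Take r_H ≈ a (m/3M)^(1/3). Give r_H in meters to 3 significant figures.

r_H ≈ a (m/3M)^(1/3)
    = (2.35 × 10⁷) × (1.48 × 10¹⁵ / (3 × 6.42 × 10²³))^(1/3)
    = 2.15 × 10⁴ m

2.15 × 10⁴ m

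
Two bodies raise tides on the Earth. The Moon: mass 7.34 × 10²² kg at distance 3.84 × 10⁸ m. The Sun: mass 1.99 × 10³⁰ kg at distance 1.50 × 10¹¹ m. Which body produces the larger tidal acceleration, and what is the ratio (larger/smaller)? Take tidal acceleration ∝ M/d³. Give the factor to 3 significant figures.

The Moon, by a factor of ≈ 2.20

Tidal stretch scales as M/d³; compute that for each body.
The Moon: (7.34 × 10²²) / (3.84 × 10⁸)³ = 1.296 × 10⁻³
The Sun: (1.99 × 10³⁰) / (1.50 × 10¹¹)³ = 5.896 × 10⁻⁴
Ratio (larger/smaller) = 2.20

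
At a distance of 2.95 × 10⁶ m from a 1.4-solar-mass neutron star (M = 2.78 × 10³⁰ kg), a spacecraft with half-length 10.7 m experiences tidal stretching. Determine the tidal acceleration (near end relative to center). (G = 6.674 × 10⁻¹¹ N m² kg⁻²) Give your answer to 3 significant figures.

1.55 × 10² m/s²

a_tidal = 2GMr/d³
        = 2 × (6.674 × 10⁻¹¹) × (2.78 × 10³⁰) × (10.7) / (2.95 × 10⁶)³
        = 1.55 × 10² m/s²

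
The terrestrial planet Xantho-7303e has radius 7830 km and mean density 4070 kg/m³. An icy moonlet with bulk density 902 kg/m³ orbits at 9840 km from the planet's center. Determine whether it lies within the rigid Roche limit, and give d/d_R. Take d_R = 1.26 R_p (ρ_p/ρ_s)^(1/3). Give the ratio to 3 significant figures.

inside; d/d_R ≈ 0.604

d_R = 1.26 × (7830 km) × (4070/902)^(1/3) = 16300 km
d/d_R = (9840) / (16300) = 0.604
Since d/d_R < 1, the body is inside the Roche limit.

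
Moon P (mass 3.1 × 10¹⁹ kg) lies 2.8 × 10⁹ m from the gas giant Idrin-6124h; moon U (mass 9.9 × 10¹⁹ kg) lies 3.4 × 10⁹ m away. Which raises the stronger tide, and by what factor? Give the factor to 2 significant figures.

The tide-raising term goes as M/d³ (the gradient of a 1/d² field).
Moon P: (3.1 × 10¹⁹) / (2.8 × 10⁹)³ = 1.412 × 10⁻⁹
Moon U: (9.9 × 10¹⁹) / (3.4 × 10⁹)³ = 2.519 × 10⁻⁹
Ratio (larger/smaller) = 1.8

Moon U, by a factor of ≈ 1.8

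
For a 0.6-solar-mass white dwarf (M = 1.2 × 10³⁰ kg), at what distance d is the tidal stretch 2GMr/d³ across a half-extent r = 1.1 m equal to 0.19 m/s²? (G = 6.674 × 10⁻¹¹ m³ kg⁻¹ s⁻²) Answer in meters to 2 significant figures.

9.8 × 10⁶ m

2GMr/d³ = a_tidal  ⇒  d = (2GMr / a_tidal)^(1/3)
d = (2 × 6.674×10⁻¹¹ × (1.2 × 10³⁰) × (1.1) / (0.19))^(1/3)
  = 9.8 × 10⁶ m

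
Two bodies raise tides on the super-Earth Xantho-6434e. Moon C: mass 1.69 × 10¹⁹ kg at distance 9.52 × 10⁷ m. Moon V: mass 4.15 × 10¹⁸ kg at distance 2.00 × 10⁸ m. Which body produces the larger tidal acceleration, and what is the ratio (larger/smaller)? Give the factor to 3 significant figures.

Tidal stretch scales as M/d³; compute that for each body.
Moon C: (1.69 × 10¹⁹) / (9.52 × 10⁷)³ = 1.959 × 10⁻⁵
Moon V: (4.15 × 10¹⁸) / (2.00 × 10⁸)³ = 5.188 × 10⁻⁷
Ratio (larger/smaller) = 37.8

Moon C, by a factor of ≈ 37.8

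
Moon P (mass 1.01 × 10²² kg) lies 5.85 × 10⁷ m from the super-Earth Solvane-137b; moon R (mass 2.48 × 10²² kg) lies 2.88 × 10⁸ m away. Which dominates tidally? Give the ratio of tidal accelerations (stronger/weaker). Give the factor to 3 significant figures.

The tide-raising term goes as M/d³ (the gradient of a 1/d² field).
Moon P: (1.01 × 10²²) / (5.85 × 10⁷)³ = 5.045 × 10⁻²
Moon R: (2.48 × 10²²) / (2.88 × 10⁸)³ = 1.038 × 10⁻³
Ratio (larger/smaller) = 48.6

Moon P, by a factor of ≈ 48.6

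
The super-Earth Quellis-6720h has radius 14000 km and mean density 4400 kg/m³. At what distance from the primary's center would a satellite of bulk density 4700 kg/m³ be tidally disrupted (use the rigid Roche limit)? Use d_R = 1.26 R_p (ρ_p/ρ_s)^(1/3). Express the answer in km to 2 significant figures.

d_R = 1.26 × 14000 km × (4400/4700)^(1/3)
    = 17000 km

17000 km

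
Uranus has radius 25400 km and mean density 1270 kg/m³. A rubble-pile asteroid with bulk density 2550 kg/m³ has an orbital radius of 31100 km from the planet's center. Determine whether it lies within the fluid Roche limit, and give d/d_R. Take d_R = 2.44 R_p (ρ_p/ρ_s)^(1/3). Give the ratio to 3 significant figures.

inside; d/d_R ≈ 0.633

d_R = 2.44 × (25400 km) × (1270/2550)^(1/3) = 49130 km
d/d_R = (31100) / (49130) = 0.633
Since d/d_R < 1, the body is inside the Roche limit.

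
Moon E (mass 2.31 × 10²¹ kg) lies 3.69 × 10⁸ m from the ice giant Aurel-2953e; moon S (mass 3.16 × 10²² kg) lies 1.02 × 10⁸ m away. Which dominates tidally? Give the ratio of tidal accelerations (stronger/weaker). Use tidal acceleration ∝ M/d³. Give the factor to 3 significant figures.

Moon S, by a factor of ≈ 648

Tidal acceleration ∝ M/d³, so compare M/d³ for each.
Moon E: (2.31 × 10²¹) / (3.69 × 10⁸)³ = 4.598 × 10⁻⁵
Moon S: (3.16 × 10²²) / (1.02 × 10⁸)³ = 2.978 × 10⁻²
Ratio (larger/smaller) = 648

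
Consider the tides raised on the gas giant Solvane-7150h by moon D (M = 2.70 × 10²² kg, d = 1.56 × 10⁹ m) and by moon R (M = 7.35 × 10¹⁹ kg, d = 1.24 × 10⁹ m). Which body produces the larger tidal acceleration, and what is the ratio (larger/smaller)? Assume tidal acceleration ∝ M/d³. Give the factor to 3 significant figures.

Moon D, by a factor of ≈ 184

Tidal acceleration ∝ M/d³, so compare M/d³ for each.
Moon D: (2.70 × 10²²) / (1.56 × 10⁹)³ = 7.112 × 10⁻⁶
Moon R: (7.35 × 10¹⁹) / (1.24 × 10⁹)³ = 3.855 × 10⁻⁸
Ratio (larger/smaller) = 184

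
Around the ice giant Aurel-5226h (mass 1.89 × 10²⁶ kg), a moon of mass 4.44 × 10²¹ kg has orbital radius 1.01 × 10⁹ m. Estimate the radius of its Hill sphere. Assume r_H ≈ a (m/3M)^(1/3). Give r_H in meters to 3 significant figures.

2.01 × 10⁷ m

r_H ≈ a (m/3M)^(1/3)
    = (1.01 × 10⁹) × (4.44 × 10²¹ / (3 × 1.89 × 10²⁶))^(1/3)
    = 2.01 × 10⁷ m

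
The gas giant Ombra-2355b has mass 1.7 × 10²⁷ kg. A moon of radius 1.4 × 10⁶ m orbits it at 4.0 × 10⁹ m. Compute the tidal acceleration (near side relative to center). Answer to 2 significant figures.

The tidal stretch is the gradient of GM/d² times the body's extent r, hence the 1/d³ dependence.
a_tidal = 2GMr/d³
        = 2 × (6.674 × 10⁻¹¹) × (1.7 × 10²⁷) × (1.4 × 10⁶) / (4.0 × 10⁹)³
        = 5.0 × 10⁻⁶ m/s²

5.0 × 10⁻⁶ m/s²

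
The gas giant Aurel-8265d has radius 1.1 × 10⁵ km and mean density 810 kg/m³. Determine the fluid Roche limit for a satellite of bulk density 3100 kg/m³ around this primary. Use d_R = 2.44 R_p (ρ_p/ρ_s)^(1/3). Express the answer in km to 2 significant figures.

1.7 × 10⁵ km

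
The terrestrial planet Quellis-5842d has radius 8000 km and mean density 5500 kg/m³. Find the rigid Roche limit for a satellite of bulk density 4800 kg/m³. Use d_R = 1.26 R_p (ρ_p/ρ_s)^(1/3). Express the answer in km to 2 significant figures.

d_R = 1.26 × 8000 km × (5500/4800)^(1/3)
    = 11000 km

11000 km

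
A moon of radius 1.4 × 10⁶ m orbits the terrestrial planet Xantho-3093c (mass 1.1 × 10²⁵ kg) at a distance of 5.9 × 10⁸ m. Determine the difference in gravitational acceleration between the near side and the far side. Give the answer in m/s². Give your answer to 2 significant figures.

2.0 × 10⁻⁵ m/s²

Near-to-far spans 2r, so the tidal difference is twice the near-to-center value: 4GMr/d³.
Δa = 4GMr/d³
   = 4 × (6.674 × 10⁻¹¹) × (1.1 × 10²⁵) × (1.4 × 10⁶) / (5.9 × 10⁸)³
   = 2.0 × 10⁻⁵ m/s²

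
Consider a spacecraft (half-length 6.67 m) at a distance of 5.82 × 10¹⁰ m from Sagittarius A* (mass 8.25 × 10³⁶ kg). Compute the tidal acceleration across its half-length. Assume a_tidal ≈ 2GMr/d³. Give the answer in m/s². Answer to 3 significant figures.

a_tidal = 2GMr/d³
        = 2 × (6.674 × 10⁻¹¹) × (8.25 × 10³⁶) × (6.67) / (5.82 × 10¹⁰)³
        = 3.73 × 10⁻⁵ m/s²

3.73 × 10⁻⁵ m/s²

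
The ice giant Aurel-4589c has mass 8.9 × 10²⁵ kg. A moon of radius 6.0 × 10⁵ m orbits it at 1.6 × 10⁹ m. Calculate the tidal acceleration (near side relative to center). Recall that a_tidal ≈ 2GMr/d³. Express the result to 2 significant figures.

Δg = 2GMr/d³
   = 2 × (6.674 × 10⁻¹¹) × (8.9 × 10²⁵) × (6.0 × 10⁵) / (1.6 × 10⁹)³
   = 1.7 × 10⁻⁶ m/s²

1.7 × 10⁻⁶ m/s²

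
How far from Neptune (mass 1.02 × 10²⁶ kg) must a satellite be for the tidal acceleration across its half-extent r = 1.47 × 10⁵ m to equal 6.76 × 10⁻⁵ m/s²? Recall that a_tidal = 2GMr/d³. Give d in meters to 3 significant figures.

3.09 × 10⁸ m

2GMr/d³ = a_tidal  ⇒  d = (2GMr / a_tidal)^(1/3)
d = (2 × 6.674×10⁻¹¹ × (1.02 × 10²⁶) × (1.47 × 10⁵) / (6.76 × 10⁻⁵))^(1/3)
  = 3.09 × 10⁸ m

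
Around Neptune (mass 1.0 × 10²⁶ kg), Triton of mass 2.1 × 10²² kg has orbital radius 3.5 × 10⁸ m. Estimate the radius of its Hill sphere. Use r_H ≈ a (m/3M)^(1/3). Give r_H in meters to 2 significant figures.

1.4 × 10⁷ m

r_H ≈ a (m/3M)^(1/3)
    = (3.5 × 10⁸) × (2.1 × 10²² / (3 × 1.0 × 10²⁶))^(1/3)
    = 1.4 × 10⁷ m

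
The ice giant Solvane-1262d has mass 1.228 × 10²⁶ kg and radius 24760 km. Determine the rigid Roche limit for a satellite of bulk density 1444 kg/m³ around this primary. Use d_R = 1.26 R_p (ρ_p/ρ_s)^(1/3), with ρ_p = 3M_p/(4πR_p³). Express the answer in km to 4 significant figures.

34370 km

ρ_p = 3M_p/(4πR_p³) = 3 × (1.228 × 10²⁶) / (4π × (2.476 × 10⁷ m)³) = 1931 kg/m³
d_R = 1.26 × 24760 km × (1931/1444)^(1/3)
    = 34370 km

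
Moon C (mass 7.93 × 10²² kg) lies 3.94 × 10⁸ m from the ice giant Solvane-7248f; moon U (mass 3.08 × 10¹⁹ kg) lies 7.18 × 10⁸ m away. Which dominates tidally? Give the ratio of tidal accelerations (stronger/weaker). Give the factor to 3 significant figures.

Moon C, by a factor of ≈ 15600

Compare M/d³ for the two perturbers:
Moon C: (7.93 × 10²²) / (3.94 × 10⁸)³ = 1.297 × 10⁻³
Moon U: (3.08 × 10¹⁹) / (7.18 × 10⁸)³ = 8.321 × 10⁻⁸
Ratio (larger/smaller) = 15600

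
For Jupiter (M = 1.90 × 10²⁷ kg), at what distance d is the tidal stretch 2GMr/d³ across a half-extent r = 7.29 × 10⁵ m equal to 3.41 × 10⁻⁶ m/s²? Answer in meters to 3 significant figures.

2GMr/d³ = a_tidal  ⇒  d = (2GMr / a_tidal)^(1/3)
d = (2 × 6.674×10⁻¹¹ × (1.90 × 10²⁷) × (7.29 × 10⁵) / (3.41 × 10⁻⁶))^(1/3)
  = 3.78 × 10⁹ m

3.78 × 10⁹ m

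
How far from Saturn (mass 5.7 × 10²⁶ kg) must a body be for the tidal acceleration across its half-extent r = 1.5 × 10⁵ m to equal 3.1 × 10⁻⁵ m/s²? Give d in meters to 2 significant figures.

7.2 × 10⁸ m

2GMr/d³ = a_tidal  ⇒  d = (2GMr / a_tidal)^(1/3)
d = (2 × 6.674×10⁻¹¹ × (5.7 × 10²⁶) × (1.5 × 10⁵) / (3.1 × 10⁻⁵))^(1/3)
  = 7.2 × 10⁸ m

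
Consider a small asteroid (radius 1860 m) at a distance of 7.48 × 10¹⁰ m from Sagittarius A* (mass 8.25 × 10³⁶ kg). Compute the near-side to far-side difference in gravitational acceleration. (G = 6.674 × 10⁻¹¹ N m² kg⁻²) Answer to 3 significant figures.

9.79 × 10⁻³ m/s²

a_tidal = 4GMr/d³
        = 4 × (6.674 × 10⁻¹¹) × (8.25 × 10³⁶) × (1860) / (7.48 × 10¹⁰)³
        = 9.79 × 10⁻³ m/s²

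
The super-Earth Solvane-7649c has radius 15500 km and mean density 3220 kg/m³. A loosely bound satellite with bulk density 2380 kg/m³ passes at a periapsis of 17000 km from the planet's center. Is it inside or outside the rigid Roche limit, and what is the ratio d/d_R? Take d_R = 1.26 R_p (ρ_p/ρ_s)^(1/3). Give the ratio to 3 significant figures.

d_R = 1.26 × (15500 km) × (3220/2380)^(1/3) = 21600 km
d/d_R = (17000) / (21600) = 0.787
Since d/d_R < 1, the body is inside the Roche limit.

inside; d/d_R ≈ 0.787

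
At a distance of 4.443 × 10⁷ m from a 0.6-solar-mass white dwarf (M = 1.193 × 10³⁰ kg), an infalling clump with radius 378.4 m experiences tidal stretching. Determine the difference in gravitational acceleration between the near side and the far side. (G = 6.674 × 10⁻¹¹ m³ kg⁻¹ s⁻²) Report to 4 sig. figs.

1.374 m/s²

The field gradient is 2GM/d³; across the full diameter 2r the difference is 4GMr/d³.
a_tidal = 4GMr/d³
        = 4 × (6.674 × 10⁻¹¹) × (1.193 × 10³⁰) × (378.4) / (4.443 × 10⁷)³
        = 1.374 m/s²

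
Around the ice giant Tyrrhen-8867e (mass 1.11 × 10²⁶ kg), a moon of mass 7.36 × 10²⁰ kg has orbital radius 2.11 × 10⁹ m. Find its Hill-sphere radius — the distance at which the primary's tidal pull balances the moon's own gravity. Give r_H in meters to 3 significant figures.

2.75 × 10⁷ m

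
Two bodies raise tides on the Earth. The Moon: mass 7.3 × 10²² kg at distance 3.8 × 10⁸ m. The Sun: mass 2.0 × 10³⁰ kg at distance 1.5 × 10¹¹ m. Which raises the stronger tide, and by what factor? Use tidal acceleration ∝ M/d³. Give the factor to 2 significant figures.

The Moon, by a factor of ≈ 2.2

The tide-raising term goes as M/d³ (the gradient of a 1/d² field).
The Moon: (7.3 × 10²²) / (3.8 × 10⁸)³ = 1.330 × 10⁻³
The Sun: (2.0 × 10³⁰) / (1.5 × 10¹¹)³ = 5.926 × 10⁻⁴
Ratio (larger/smaller) = 2.2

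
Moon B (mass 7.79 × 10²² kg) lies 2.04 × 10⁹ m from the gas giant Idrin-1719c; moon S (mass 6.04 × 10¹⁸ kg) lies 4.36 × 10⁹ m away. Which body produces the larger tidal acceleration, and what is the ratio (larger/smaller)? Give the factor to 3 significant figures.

Moon B, by a factor of ≈ 1.26 × 10⁵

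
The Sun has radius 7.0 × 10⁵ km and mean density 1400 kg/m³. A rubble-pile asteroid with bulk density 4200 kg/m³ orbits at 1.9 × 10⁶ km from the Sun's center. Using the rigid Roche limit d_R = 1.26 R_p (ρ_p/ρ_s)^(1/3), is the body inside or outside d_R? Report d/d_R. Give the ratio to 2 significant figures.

outside; d/d_R ≈ 3.1

d_R = 1.26 × (7.0 × 10⁵ km) × (1400/4200)^(1/3) = 6.115 × 10⁵ km
d/d_R = (1.9 × 10⁶) / (6.115 × 10⁵) = 3.1
Since d/d_R > 1, the body is outside the Roche limit.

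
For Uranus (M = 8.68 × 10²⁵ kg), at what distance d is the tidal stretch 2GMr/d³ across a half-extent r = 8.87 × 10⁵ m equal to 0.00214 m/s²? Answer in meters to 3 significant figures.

1.69 × 10⁸ m

2GMr/d³ = a_tidal  ⇒  d = (2GMr / a_tidal)^(1/3)
d = (2 × 6.674×10⁻¹¹ × (8.68 × 10²⁵) × (8.87 × 10⁵) / (0.00214))^(1/3)
  = 1.69 × 10⁸ m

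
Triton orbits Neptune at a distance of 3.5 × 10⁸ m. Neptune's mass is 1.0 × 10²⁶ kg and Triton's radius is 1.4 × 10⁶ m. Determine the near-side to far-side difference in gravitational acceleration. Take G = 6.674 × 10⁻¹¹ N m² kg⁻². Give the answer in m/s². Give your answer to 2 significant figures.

a_tidal = 4GMr/d³
        = 4 × (6.674 × 10⁻¹¹) × (1.0 × 10²⁶) × (1.4 × 10⁶) / (3.5 × 10⁸)³
        = 8.7 × 10⁻⁴ m/s²

8.7 × 10⁻⁴ m/s²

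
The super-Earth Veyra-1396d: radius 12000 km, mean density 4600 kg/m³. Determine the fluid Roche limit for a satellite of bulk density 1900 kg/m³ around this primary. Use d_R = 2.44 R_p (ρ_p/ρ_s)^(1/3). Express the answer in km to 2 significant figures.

d_R = 2.44 × 12000 km × (4600/1900)^(1/3)
    = 39000 km

39000 km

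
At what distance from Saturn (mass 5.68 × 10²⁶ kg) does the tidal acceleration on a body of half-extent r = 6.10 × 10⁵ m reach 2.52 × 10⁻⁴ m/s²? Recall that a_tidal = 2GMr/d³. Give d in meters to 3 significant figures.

2GMr/d³ = a_tidal  ⇒  d = (2GMr / a_tidal)^(1/3)
d = (2 × 6.674×10⁻¹¹ × (5.68 × 10²⁶) × (6.10 × 10⁵) / (2.52 × 10⁻⁴))^(1/3)
  = 5.68 × 10⁸ m

5.68 × 10⁸ m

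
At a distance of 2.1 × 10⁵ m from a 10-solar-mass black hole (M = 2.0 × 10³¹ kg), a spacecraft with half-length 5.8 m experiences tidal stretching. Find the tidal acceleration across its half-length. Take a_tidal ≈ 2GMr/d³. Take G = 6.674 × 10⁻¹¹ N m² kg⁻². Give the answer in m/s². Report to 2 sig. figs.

1.7 × 10⁶ m/s²

a_tidal = 2GMr/d³
        = 2 × (6.674 × 10⁻¹¹) × (2.0 × 10³¹) × (5.8) / (2.1 × 10⁵)³
        = 1.7 × 10⁶ m/s²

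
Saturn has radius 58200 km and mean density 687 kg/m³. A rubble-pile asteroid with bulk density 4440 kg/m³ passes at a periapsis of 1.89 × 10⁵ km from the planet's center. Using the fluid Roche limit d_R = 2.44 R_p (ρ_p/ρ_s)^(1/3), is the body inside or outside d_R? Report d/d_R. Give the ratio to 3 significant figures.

outside; d/d_R ≈ 2.48

d_R = 2.44 × (58200 km) × (687/4440)^(1/3) = 76240 km
d/d_R = (1.89 × 10⁵) / (76240) = 2.48
Since d/d_R > 1, the body is outside the Roche limit.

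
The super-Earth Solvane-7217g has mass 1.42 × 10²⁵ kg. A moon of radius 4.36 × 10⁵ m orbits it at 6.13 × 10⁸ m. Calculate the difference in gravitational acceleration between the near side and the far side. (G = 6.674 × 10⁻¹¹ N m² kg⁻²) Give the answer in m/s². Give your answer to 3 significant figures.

Δg = 4GMr/d³
   = 4 × (6.674 × 10⁻¹¹) × (1.42 × 10²⁵) × (4.36 × 10⁵) / (6.13 × 10⁸)³
   = 7.18 × 10⁻⁶ m/s²

7.18 × 10⁻⁶ m/s²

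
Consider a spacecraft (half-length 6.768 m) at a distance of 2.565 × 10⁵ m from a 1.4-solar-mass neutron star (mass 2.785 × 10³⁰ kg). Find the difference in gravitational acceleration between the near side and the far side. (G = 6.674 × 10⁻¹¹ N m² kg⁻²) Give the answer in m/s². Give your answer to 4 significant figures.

2.982 × 10⁵ m/s²

Differencing GM/(d−r)² and GM/(d+r)² to first order in r/d gives 4GMr/d³.
Δa = 4GMr/d³
   = 4 × (6.674 × 10⁻¹¹) × (2.785 × 10³⁰) × (6.768) / (2.565 × 10⁵)³
   = 2.982 × 10⁵ m/s²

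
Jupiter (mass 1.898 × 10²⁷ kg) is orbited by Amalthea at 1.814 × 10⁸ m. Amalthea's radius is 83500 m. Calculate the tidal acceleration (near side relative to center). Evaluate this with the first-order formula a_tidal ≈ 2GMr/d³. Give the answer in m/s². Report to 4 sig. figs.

3.544 × 10⁻³ m/s²

Δg = 2GMr/d³
   = 2 × (6.674 × 10⁻¹¹) × (1.898 × 10²⁷) × (83500) / (1.814 × 10⁸)³
   = 3.544 × 10⁻³ m/s²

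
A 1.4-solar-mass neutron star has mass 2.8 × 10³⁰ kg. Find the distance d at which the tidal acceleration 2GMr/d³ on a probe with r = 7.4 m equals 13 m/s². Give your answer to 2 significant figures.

2GMr/d³ = a_tidal  ⇒  d = (2GMr / a_tidal)^(1/3)
d = (2 × 6.674×10⁻¹¹ × (2.8 × 10³⁰) × (7.4) / (13))^(1/3)
  = 6.0 × 10⁶ m

6.0 × 10⁶ m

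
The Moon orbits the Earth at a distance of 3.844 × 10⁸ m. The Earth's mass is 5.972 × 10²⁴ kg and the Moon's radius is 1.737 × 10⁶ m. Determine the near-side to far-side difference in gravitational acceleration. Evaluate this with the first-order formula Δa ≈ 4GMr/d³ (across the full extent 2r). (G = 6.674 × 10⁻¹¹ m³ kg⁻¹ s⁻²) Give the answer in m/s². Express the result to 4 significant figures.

Δa = 4GMr/d³
   = 4 × (6.674 × 10⁻¹¹) × (5.972 × 10²⁴) × (1.737 × 10⁶) / (3.844 × 10⁸)³
   = 4.875 × 10⁻⁵ m/s²

4.875 × 10⁻⁵ m/s²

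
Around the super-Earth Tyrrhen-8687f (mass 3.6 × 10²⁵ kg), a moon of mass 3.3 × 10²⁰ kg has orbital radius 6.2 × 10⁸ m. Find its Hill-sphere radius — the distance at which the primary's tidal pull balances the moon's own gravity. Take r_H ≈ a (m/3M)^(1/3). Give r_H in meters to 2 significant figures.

r_H ≈ a (m/3M)^(1/3)
    = (6.2 × 10⁸) × (3.3 × 10²⁰ / (3 × 3.6 × 10²⁵))^(1/3)
    = 9.0 × 10⁶ m

9.0 × 10⁶ m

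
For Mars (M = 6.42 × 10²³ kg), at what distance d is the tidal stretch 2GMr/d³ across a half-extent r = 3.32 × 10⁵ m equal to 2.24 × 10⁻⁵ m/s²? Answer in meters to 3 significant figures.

1.08 × 10⁸ m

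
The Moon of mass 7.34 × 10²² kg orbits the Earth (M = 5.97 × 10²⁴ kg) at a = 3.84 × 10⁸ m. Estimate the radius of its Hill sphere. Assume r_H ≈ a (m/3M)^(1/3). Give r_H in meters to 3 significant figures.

6.15 × 10⁷ m

r_H ≈ a (m/3M)^(1/3)
    = (3.84 × 10⁸) × (7.34 × 10²² / (3 × 5.97 × 10²⁴))^(1/3)
    = 6.15 × 10⁷ m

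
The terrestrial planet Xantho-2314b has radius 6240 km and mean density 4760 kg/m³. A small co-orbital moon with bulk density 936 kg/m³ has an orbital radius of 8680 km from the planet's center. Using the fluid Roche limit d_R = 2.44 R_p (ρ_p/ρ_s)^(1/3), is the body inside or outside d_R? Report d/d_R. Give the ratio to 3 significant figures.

inside; d/d_R ≈ 0.332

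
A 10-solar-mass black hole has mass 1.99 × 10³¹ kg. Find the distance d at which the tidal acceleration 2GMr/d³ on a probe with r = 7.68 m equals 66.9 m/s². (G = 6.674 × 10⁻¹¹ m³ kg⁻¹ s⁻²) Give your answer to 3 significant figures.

2GMr/d³ = a_tidal  ⇒  d = (2GMr / a_tidal)^(1/3)
d = (2 × 6.674×10⁻¹¹ × (1.99 × 10³¹) × (7.68) / (66.9))^(1/3)
  = 6.73 × 10⁶ m

6.73 × 10⁶ m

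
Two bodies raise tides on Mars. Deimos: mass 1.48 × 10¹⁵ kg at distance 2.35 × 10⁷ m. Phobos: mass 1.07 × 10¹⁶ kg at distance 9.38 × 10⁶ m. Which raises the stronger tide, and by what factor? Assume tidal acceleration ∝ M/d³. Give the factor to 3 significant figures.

The tide-raising term goes as M/d³ (the gradient of a 1/d² field).
Deimos: (1.48 × 10¹⁵) / (2.35 × 10⁷)³ = 1.140 × 10⁻⁷
Phobos: (1.07 × 10¹⁶) / (9.38 × 10⁶)³ = 1.297 × 10⁻⁵
Ratio (larger/smaller) = 114

Phobos, by a factor of ≈ 114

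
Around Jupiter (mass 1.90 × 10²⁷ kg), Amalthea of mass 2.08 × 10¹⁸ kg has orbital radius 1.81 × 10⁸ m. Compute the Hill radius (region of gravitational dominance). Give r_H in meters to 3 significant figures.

r_H ≈ a (m/3M)^(1/3)
    = (1.81 × 10⁸) × (2.08 × 10¹⁸ / (3 × 1.90 × 10²⁷))^(1/3)
    = 1.29 × 10⁵ m

1.29 × 10⁵ m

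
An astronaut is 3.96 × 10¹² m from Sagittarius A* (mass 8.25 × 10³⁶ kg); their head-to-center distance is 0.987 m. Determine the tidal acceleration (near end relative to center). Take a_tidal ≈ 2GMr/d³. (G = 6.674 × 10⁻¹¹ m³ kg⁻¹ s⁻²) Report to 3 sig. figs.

The tidal stretch is the gradient of GM/d² times the body's extent r, hence the 1/d³ dependence.
Δa = 2GMr/d³
   = 2 × (6.674 × 10⁻¹¹) × (8.25 × 10³⁶) × (0.987) / (3.96 × 10¹²)³
   = 1.75 × 10⁻¹¹ m/s²

1.75 × 10⁻¹¹ m/s²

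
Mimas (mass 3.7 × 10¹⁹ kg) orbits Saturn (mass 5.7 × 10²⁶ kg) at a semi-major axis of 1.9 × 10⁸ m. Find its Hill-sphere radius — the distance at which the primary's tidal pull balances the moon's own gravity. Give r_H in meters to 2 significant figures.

r_H ≈ a (m/3M)^(1/3)
    = (1.9 × 10⁸) × (3.7 × 10¹⁹ / (3 × 5.7 × 10²⁶))^(1/3)
    = 5.3 × 10⁵ m

5.3 × 10⁵ m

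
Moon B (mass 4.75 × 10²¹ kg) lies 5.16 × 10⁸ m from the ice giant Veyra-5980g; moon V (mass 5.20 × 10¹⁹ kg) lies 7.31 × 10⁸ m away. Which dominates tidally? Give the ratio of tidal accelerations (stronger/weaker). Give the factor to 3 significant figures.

The tide-raising term goes as M/d³ (the gradient of a 1/d² field).
Moon B: (4.75 × 10²¹) / (5.16 × 10⁸)³ = 3.457 × 10⁻⁵
Moon V: (5.20 × 10¹⁹) / (7.31 × 10⁸)³ = 1.331 × 10⁻⁷
Ratio (larger/smaller) = 260

Moon B, by a factor of ≈ 260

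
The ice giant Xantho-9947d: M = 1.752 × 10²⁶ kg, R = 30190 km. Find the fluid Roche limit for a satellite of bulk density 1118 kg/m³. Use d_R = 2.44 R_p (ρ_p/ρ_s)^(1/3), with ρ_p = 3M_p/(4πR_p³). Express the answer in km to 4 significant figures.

81610 km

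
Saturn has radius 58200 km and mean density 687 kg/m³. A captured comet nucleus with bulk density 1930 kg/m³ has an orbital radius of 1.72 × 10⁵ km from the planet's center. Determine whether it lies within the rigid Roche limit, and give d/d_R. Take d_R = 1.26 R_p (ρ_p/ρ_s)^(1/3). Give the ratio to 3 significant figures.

outside; d/d_R ≈ 3.31

d_R = 1.26 × (58200 km) × (687/1930)^(1/3) = 51970 km
d/d_R = (1.72 × 10⁵) / (51970) = 3.31
Since d/d_R > 1, the body is outside the Roche limit.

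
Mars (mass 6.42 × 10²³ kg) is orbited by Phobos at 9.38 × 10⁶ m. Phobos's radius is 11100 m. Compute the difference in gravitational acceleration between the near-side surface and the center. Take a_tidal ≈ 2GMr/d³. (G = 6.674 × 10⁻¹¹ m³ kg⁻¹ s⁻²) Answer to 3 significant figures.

a_tidal = 2GMr/d³
        = 2 × (6.674 × 10⁻¹¹) × (6.42 × 10²³) × (11100) / (9.38 × 10⁶)³
        = 1.15 × 10⁻³ m/s²

1.15 × 10⁻³ m/s²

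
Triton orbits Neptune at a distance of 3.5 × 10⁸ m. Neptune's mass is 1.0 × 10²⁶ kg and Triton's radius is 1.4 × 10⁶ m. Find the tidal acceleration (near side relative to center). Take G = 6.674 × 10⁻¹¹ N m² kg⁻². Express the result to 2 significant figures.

4.4 × 10⁻⁴ m/s²

Differencing GM/(d−r)² and GM/d² to first order in r/d gives 2GMr/d³.
Δg = 2GMr/d³
   = 2 × (6.674 × 10⁻¹¹) × (1.0 × 10²⁶) × (1.4 × 10⁶) / (3.5 × 10⁸)³
   = 4.4 × 10⁻⁴ m/s²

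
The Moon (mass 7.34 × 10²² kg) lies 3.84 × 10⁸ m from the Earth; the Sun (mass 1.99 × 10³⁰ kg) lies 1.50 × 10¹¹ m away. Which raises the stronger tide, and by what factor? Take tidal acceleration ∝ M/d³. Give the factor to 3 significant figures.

The tide-raising term goes as M/d³ (the gradient of a 1/d² field).
The Moon: (7.34 × 10²²) / (3.84 × 10⁸)³ = 1.296 × 10⁻³
The Sun: (1.99 × 10³⁰) / (1.50 × 10¹¹)³ = 5.896 × 10⁻⁴
Ratio (larger/smaller) = 2.20

The Moon, by a factor of ≈ 2.20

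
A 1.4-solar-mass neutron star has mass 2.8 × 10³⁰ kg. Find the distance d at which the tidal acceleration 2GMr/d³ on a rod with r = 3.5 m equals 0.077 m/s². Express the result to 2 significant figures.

2GMr/d³ = a_tidal  ⇒  d = (2GMr / a_tidal)^(1/3)
d = (2 × 6.674×10⁻¹¹ × (2.8 × 10³⁰) × (3.5) / (0.077))^(1/3)
  = 2.6 × 10⁷ m

2.6 × 10⁷ m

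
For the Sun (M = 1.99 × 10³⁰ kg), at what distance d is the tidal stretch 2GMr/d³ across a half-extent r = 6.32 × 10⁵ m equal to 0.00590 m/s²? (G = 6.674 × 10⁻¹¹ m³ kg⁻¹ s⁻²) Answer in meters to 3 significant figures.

2GMr/d³ = a_tidal  ⇒  d = (2GMr / a_tidal)^(1/3)
d = (2 × 6.674×10⁻¹¹ × (1.99 × 10³⁰) × (6.32 × 10⁵) / (0.00590))^(1/3)
  = 3.05 × 10⁹ m

3.05 × 10⁹ m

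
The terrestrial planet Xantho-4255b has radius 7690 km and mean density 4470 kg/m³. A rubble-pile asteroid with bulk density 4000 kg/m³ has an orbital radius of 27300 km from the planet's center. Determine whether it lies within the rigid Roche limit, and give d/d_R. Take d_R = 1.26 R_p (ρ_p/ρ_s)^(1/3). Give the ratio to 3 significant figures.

outside; d/d_R ≈ 2.72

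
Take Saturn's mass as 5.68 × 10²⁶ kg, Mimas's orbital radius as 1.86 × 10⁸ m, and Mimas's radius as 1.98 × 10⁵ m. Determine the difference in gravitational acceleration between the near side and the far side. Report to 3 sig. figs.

4.67 × 10⁻³ m/s²

Differencing GM/(d−r)² and GM/(d+r)² to first order in r/d gives 4GMr/d³.
Δg = 4GMr/d³
   = 4 × (6.674 × 10⁻¹¹) × (5.68 × 10²⁶) × (1.98 × 10⁵) / (1.86 × 10⁸)³
   = 4.67 × 10⁻³ m/s²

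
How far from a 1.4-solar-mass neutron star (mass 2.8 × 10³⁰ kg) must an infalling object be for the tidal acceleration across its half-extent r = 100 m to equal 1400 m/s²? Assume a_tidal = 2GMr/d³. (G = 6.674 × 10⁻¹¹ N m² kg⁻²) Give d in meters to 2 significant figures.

3.0 × 10⁶ m

2GMr/d³ = a_tidal  ⇒  d = (2GMr / a_tidal)^(1/3)
d = (2 × 6.674×10⁻¹¹ × (2.8 × 10³⁰) × (100) / (1400))^(1/3)
  = 3.0 × 10⁶ m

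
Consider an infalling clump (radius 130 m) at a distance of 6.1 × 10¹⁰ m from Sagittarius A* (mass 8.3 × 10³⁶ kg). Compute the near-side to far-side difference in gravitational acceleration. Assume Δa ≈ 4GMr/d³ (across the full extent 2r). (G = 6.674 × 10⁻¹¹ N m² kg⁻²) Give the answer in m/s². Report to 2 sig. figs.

1.3 × 10⁻³ m/s²

Δg = 4GMr/d³
   = 4 × (6.674 × 10⁻¹¹) × (8.3 × 10³⁶) × (130) / (6.1 × 10¹⁰)³
   = 1.3 × 10⁻³ m/s²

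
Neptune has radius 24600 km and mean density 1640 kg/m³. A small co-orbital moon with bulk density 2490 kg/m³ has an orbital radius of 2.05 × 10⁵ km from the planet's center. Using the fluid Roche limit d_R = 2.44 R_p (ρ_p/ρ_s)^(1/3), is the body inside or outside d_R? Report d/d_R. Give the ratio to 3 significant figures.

d_R = 2.44 × (24600 km) × (1640/2490)^(1/3) = 52220 km
d/d_R = (2.05 × 10⁵) / (52220) = 3.93
Since d/d_R > 1, the body is outside the Roche limit.

outside; d/d_R ≈ 3.93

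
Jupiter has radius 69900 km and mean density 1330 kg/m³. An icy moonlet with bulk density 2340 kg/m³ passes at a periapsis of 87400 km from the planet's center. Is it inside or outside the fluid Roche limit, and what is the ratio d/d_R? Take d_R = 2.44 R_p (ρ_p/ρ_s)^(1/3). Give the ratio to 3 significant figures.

inside; d/d_R ≈ 0.619

d_R = 2.44 × (69900 km) × (1330/2340)^(1/3) = 1.413 × 10⁵ km
d/d_R = (87400) / (1.413 × 10⁵) = 0.619
Since d/d_R < 1, the body is inside the Roche limit.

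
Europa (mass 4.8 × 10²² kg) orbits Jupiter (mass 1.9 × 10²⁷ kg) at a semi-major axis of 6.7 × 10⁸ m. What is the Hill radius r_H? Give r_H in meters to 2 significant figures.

1.4 × 10⁷ m

r_H ≈ a (m/3M)^(1/3)
    = (6.7 × 10⁸) × (4.8 × 10²² / (3 × 1.9 × 10²⁷))^(1/3)
    = 1.4 × 10⁷ m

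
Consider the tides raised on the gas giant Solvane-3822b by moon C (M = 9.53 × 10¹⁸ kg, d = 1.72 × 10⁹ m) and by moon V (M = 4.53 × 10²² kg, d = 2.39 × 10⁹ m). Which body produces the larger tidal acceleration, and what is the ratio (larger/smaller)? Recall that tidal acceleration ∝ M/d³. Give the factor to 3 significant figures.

Moon V, by a factor of ≈ 1770

The tide-raising term goes as M/d³ (the gradient of a 1/d² field).
Moon C: (9.53 × 10¹⁸) / (1.72 × 10⁹)³ = 1.873 × 10⁻⁹
Moon V: (4.53 × 10²²) / (2.39 × 10⁹)³ = 3.318 × 10⁻⁶
Ratio (larger/smaller) = 1770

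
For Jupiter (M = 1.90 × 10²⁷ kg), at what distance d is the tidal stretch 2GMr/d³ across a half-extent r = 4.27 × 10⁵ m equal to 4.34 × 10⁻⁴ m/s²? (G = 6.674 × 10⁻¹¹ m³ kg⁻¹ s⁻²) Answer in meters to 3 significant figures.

6.30 × 10⁸ m

2GMr/d³ = a_tidal  ⇒  d = (2GMr / a_tidal)^(1/3)
d = (2 × 6.674×10⁻¹¹ × (1.90 × 10²⁷) × (4.27 × 10⁵) / (4.34 × 10⁻⁴))^(1/3)
  = 6.30 × 10⁸ m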